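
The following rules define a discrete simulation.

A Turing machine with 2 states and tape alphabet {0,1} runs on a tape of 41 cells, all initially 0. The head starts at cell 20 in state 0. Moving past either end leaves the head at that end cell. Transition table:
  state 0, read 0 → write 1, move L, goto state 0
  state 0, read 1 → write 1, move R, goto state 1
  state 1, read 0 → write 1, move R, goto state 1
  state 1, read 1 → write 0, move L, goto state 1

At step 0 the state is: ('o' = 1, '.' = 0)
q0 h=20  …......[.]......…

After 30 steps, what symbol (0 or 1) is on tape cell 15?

0) q0 h=20  …......[.]......…
1) q0 h=19  …......[.]o.....…
2) q0 h=18  …......[.]oo....…
3) q0 h=17  …......[.]ooo...…
4) q0 h=16  …......[.]oooo..…
5) q0 h=15  …......[.]ooooo.…
6) q0 h=14  …......[.]oooooo…
7) q0 h=13  …......[.]oooooo…
8) q0 h=12  …......[.]oooooo…
9) q0 h=11  …......[.]oooooo…
10) q0 h=10  …......[.]oooooo…
11) q0 h= 9  …......[.]oooooo…
12) q0 h= 8  …......[.]oooooo…
13) q0 h= 7  …......[.]oooooo…
14) q0 h= 6  |......[.]oooooo…
15) q0 h= 5  |.....[.]oooooo…
16) q0 h= 4  |....[.]oooooo…
17) q0 h= 3  |...[.]oooooo…
18) q0 h= 2  |..[.]oooooo…
19) q0 h= 1  |.[.]oooooo…
20) q0 h= 0  |[.]oooooo…
21) q0 h= 0  |[o]oooooo…
22) q1 h= 1  |o[o]oooooo…
23) q1 h= 0  |[o].ooooo…
24) q1 h= 0  |[.].ooooo…
25) q1 h= 1  |o[.]oooooo…
26) q1 h= 2  |oo[o]oooooo…
27) q1 h= 1  |o[o].ooooo…
28) q1 h= 0  |[o]..oooo…
29) q1 h= 0  |[.]..oooo…
30) q1 h= 1  |o[.].ooooo…

1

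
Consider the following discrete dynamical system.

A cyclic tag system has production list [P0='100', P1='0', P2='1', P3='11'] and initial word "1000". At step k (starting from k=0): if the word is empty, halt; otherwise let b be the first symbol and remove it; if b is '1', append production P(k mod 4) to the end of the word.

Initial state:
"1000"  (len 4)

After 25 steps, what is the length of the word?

9

t=0: "1000"  (len 4)
t=1: "000100"  (len 6)
t=2: "00100"  (len 5)
t=3: "0100"  (len 4)
t=4: "100"  (len 3)
t=5: "00100"  (len 5)
t=6: "0100"  (len 4)
t=7: "100"  (len 3)
t=8: "0011"  (len 4)
t=9: "011"  (len 3)
t=10: "11"  (len 2)
t=11: "11"  (len 2)
t=12: "111"  (len 3)
t=13: "11100"  (len 5)
t=14: "11000"  (len 5)
t=15: "10001"  (len 5)
t=16: "000111"  (len 6)
t=17: "00111"  (len 5)
t=18: "0111"  (len 4)
t=19: "111"  (len 3)
t=20: "1111"  (len 4)
t=21: "111100"  (len 6)
t=22: "111000"  (len 6)
t=23: "110001"  (len 6)
t=24: "1000111"  (len 7)
t=25: "000111100"  (len 9)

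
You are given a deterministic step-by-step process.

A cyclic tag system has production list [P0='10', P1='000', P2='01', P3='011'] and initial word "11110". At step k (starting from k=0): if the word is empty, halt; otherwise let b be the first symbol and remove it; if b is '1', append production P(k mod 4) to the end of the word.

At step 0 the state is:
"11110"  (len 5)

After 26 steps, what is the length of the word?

step 0: "11110"  (len 5)
step 1: "111010"  (len 6)
step 2: "11010000"  (len 8)
step 3: "101000001"  (len 9)
step 4: "01000001011"  (len 11)
step 5: "1000001011"  (len 10)
step 6: "000001011000"  (len 12)
step 7: "00001011000"  (len 11)
step 8: "0001011000"  (len 10)
step 9: "001011000"  (len 9)
step 10: "01011000"  (len 8)
step 11: "1011000"  (len 7)
step 12: "011000011"  (len 9)
step 13: "11000011"  (len 8)
step 14: "1000011000"  (len 10)
step 15: "00001100001"  (len 11)
step 16: "0001100001"  (len 10)
step 17: "001100001"  (len 9)
step 18: "01100001"  (len 8)
step 19: "1100001"  (len 7)
step 20: "100001011"  (len 9)
step 21: "0000101110"  (len 10)
step 22: "000101110"  (len 9)
step 23: "00101110"  (len 8)
step 24: "0101110"  (len 7)
step 25: "101110"  (len 6)
step 26: "01110000"  (len 8)

8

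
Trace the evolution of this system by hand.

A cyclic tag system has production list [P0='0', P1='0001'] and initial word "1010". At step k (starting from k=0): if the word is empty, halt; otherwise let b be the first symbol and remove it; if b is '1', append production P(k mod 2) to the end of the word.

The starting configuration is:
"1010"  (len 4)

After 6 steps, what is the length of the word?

t=0: "1010"  (len 4)
t=1: "0100"  (len 4)
t=2: "100"  (len 3)
t=3: "000"  (len 3)
t=4: "00"  (len 2)
t=5: "0"  (len 1)
t=6: (halted — word empty)

0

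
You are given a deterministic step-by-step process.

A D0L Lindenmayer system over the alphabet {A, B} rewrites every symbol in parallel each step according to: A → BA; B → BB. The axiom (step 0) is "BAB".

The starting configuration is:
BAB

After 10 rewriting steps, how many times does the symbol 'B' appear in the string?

3071

step 0: BAB
step 1: BBBABB
step 2: BBBBBBBABBBB
step 3: BBBBBBBBBBBBBBBABBBBBBBB
step 4: BBBBBBBBBBBBBBBBBBBBBBBBBBBBBBBABBBBBBBBBBBBBBBB
step 5: BBBBBBBBBBBBBBBBBBBBBBBBBBBBBBBBBBBBBBBBBBBBBBBBBBBBBBBBBBBBBBBABBBBBBBBBBBBBBBBBBBBBBBBBBBBBBBB
step 6: BBBBBBBBBBBBBBBBBBBBBBBBBBBBBBBBBBBBBBBBBBBBBBBBBBBBBBBBBB…BBBBBBBBBBBBBBBBBBBBBBBBBBBBBBBBBBBBBBBBBBBBBBBBBBBBBBBBBB  (len 192)
step 7: BBBBBBBBBBBBBBBBBBBBBBBBBBBBBBBBBBBBBBBBBBBBBBBBBBBBBBBBBB…BBBBBBBBBBBBBBBBBBBBBBBBBBBBBBBBBBBBBBBBBBBBBBBBBBBBBBBBBB  (len 384)
step 8: BBBBBBBBBBBBBBBBBBBBBBBBBBBBBBBBBBBBBBBBBBBBBBBBBBBBBBBBBB…BBBBBBBBBBBBBBBBBBBBBBBBBBBBBBBBBBBBBBBBBBBBBBBBBBBBBBBBBB  (len 768)
step 9: BBBBBBBBBBBBBBBBBBBBBBBBBBBBBBBBBBBBBBBBBBBBBBBBBBBBBBBBBB…BBBBBBBBBBBBBBBBBBBBBBBBBBBBBBBBBBBBBBBBBBBBBBBBBBBBBBBBBB  (len 1536)
step 10: BBBBBBBBBBBBBBBBBBBBBBBBBBBBBBBBBBBBBBBBBBBBBBBBBBBBBBBBBB…BBBBBBBBBBBBBBBBBBBBBBBBBBBBBBBBBBBBBBBBBBBBBBBBBBBBBBBBBB  (len 3072)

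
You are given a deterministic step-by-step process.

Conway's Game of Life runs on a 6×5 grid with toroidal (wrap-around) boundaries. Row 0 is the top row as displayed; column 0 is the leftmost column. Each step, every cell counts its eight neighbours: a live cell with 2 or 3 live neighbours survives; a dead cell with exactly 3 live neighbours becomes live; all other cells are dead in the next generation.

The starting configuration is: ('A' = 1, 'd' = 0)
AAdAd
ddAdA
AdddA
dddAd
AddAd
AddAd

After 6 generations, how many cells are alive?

gen 0: AAdAd
ddAdA
AdddA
dddAd
AddAd
AddAd
gen 1: AAdAd
ddAdd
AdddA
AddAd
ddAAd
AddAd
gen 2: AAdAd
ddAAd
AAdAA
AAAAd
dAAAd
AddAd
gen 3: AAdAd
ddddd
ddddd
ddddd
ddddd
AddAd
gen 4: AAAdd
ddddd
ddddd
ddddd
ddddd
AAAdd
gen 5: AdAdd
dAddd
ddddd
ddddd
dAddd
AdAdd
gen 6: AdAdd
dAddd
ddddd
ddddd
dAddd
AdAdd

6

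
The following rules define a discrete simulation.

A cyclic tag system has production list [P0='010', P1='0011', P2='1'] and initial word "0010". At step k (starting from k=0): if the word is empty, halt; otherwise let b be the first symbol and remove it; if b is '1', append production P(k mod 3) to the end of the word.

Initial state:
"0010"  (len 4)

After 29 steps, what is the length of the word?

t=0: "0010"  (len 4)
t=1: "010"  (len 3)
t=2: "10"  (len 2)
t=3: "01"  (len 2)
t=4: "1"  (len 1)
t=5: "0011"  (len 4)
t=6: "011"  (len 3)
t=7: "11"  (len 2)
t=8: "10011"  (len 5)
t=9: "00111"  (len 5)
t=10: "0111"  (len 4)
t=11: "111"  (len 3)
t=12: "111"  (len 3)
t=13: "11010"  (len 5)
t=14: "10100011"  (len 8)
t=15: "01000111"  (len 8)
t=16: "1000111"  (len 7)
t=17: "0001110011"  (len 10)
t=18: "001110011"  (len 9)
t=19: "01110011"  (len 8)
t=20: "1110011"  (len 7)
t=21: "1100111"  (len 7)
t=22: "100111010"  (len 9)
t=23: "001110100011"  (len 12)
t=24: "01110100011"  (len 11)
t=25: "1110100011"  (len 10)
t=26: "1101000110011"  (len 13)
t=27: "1010001100111"  (len 13)
t=28: "010001100111010"  (len 15)
t=29: "10001100111010"  (len 14)

14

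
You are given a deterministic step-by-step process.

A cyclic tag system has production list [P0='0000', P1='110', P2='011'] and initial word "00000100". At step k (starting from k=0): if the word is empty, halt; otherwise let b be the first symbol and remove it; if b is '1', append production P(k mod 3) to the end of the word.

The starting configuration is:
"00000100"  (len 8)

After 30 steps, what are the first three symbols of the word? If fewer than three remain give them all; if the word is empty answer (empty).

step 0: "00000100"  (len 8)
step 1: "0000100"  (len 7)
step 2: "000100"  (len 6)
step 3: "00100"  (len 5)
step 4: "0100"  (len 4)
step 5: "100"  (len 3)
step 6: "00011"  (len 5)
step 7: "0011"  (len 4)
step 8: "011"  (len 3)
step 9: "11"  (len 2)
step 10: "10000"  (len 5)
step 11: "0000110"  (len 7)
step 12: "000110"  (len 6)
step 13: "00110"  (len 5)
step 14: "0110"  (len 4)
step 15: "110"  (len 3)
step 16: "100000"  (len 6)
step 17: "00000110"  (len 8)
step 18: "0000110"  (len 7)
step 19: "000110"  (len 6)
step 20: "00110"  (len 5)
step 21: "0110"  (len 4)
step 22: "110"  (len 3)
step 23: "10110"  (len 5)
step 24: "0110011"  (len 7)
step 25: "110011"  (len 6)
step 26: "10011110"  (len 8)
step 27: "0011110011"  (len 10)
step 28: "011110011"  (len 9)
step 29: "11110011"  (len 8)
step 30: "1110011011"  (len 10)

111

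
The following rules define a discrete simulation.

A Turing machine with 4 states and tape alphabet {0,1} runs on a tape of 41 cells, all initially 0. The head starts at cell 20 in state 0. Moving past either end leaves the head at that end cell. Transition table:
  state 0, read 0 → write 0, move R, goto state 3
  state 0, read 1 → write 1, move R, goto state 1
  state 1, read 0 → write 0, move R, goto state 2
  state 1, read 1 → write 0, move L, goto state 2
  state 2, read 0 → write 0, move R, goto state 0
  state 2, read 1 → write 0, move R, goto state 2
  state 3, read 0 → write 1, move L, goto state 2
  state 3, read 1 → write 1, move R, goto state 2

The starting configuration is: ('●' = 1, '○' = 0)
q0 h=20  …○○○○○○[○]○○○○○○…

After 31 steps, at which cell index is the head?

k=0  q0 h=20  …○○○○○○[○]○○○○○○…
k=1  q3 h=21  …○○○○○○[○]○○○○○○…
k=2  q2 h=20  …○○○○○○[○]●○○○○○…
k=3  q0 h=21  …○○○○○○[●]○○○○○○…
k=4  q1 h=22  …○○○○○●[○]○○○○○○…
k=5  q2 h=23  …○○○○●○[○]○○○○○○…
k=6  q0 h=24  …○○○●○○[○]○○○○○○…
k=7  q3 h=25  …○○●○○○[○]○○○○○○…
k=8  q2 h=24  …○○○●○○[○]●○○○○○…
k=9  q0 h=25  …○○●○○○[●]○○○○○○…
k=10  q1 h=26  …○●○○○●[○]○○○○○○…
k=11  q2 h=27  …●○○○●○[○]○○○○○○…
k=12  q0 h=28  …○○○●○○[○]○○○○○○…
k=13  q3 h=29  …○○●○○○[○]○○○○○○…
k=14  q2 h=28  …○○○●○○[○]●○○○○○…
k=15  q0 h=29  …○○●○○○[●]○○○○○○…
k=16  q1 h=30  …○●○○○●[○]○○○○○○…
k=17  q2 h=31  …●○○○●○[○]○○○○○○…
k=18  q0 h=32  …○○○●○○[○]○○○○○○…
k=19  q3 h=33  …○○●○○○[○]○○○○○○…
k=20  q2 h=32  …○○○●○○[○]●○○○○○…
k=21  q0 h=33  …○○●○○○[●]○○○○○○…
k=22  q1 h=34  …○●○○○●[○]○○○○○○|
k=23  q2 h=35  …●○○○●○[○]○○○○○|
k=24  q0 h=36  …○○○●○○[○]○○○○|
k=25  q3 h=37  …○○●○○○[○]○○○|
k=26  q2 h=36  …○○○●○○[○]●○○○|
k=27  q0 h=37  …○○●○○○[●]○○○|
k=28  q1 h=38  …○●○○○●[○]○○|
k=29  q2 h=39  …●○○○●○[○]○|
k=30  q0 h=40  …○○○●○○[○]|
k=31  q3 h=40  …○○○●○○[○]|

40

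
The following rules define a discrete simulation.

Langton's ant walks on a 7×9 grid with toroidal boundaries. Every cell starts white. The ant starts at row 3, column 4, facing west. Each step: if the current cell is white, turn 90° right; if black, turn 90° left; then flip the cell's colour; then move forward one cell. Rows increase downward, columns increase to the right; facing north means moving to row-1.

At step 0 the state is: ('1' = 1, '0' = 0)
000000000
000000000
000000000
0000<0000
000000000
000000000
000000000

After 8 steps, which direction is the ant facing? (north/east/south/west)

t=0: 000000000
000000000
000000000
0000<0000
000000000
000000000
000000000
t=1: 000000000
000000000
0000^0000
000010000
000000000
000000000
000000000
t=2: 000000000
000000000
00001>000
000010000
000000000
000000000
000000000
t=3: 000000000
000000000
000011000
00001v000
000000000
000000000
000000000
t=4: 000000000
000000000
000011000
0000<1000
000000000
000000000
000000000
t=5: 000000000
000000000
000011000
000001000
0000v0000
000000000
000000000
t=6: 000000000
000000000
000011000
000001000
000<10000
000000000
000000000
t=7: 000000000
000000000
000011000
000^01000
000110000
000000000
000000000
t=8: 000000000
000000000
000011000
0001>1000
000110000
000000000
000000000

east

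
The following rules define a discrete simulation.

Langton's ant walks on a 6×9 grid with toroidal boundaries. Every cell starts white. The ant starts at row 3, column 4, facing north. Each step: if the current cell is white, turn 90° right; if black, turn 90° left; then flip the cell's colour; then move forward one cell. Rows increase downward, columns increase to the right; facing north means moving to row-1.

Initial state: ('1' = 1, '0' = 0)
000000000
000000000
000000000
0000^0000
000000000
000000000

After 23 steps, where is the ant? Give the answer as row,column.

0) 000000000
000000000
000000000
0000^0000
000000000
000000000
1) 000000000
000000000
000000000
00001>000
000000000
000000000
2) 000000000
000000000
000000000
000011000
00000v000
000000000
3) 000000000
000000000
000000000
000011000
0000<1000
000000000
4) 000000000
000000000
000000000
0000^1000
000011000
000000000
5) 000000000
000000000
000000000
000<01000
000011000
000000000
6) 000000000
000000000
000^00000
000101000
000011000
000000000
7) 000000000
000000000
0001>0000
000101000
000011000
000000000
8) 000000000
000000000
000110000
0001v1000
000011000
000000000
9) 000000000
000000000
000110000
000<11000
000011000
000000000
10) 000000000
000000000
000110000
000011000
000v11000
000000000
11) 000000000
000000000
000110000
000011000
00<111000
000000000
12) 000000000
000000000
000110000
00^011000
001111000
000000000
13) 000000000
000000000
000110000
001>11000
001111000
000000000
14) 000000000
000000000
000110000
001111000
001v11000
000000000
15) 000000000
000000000
000110000
001111000
0010>1000
000000000
16) 000000000
000000000
000110000
0011^1000
001001000
000000000
17) 000000000
000000000
000110000
001<01000
001001000
000000000
18) 000000000
000000000
000110000
001001000
001v01000
000000000
19) 000000000
000000000
000110000
001001000
00<101000
000000000
20) 000000000
000000000
000110000
001001000
000101000
00v000000
21) 000000000
000000000
000110000
001001000
000101000
0<1000000
22) 000000000
000000000
000110000
001001000
0^0101000
011000000
23) 000000000
000000000
000110000
001001000
01>101000
011000000

4,2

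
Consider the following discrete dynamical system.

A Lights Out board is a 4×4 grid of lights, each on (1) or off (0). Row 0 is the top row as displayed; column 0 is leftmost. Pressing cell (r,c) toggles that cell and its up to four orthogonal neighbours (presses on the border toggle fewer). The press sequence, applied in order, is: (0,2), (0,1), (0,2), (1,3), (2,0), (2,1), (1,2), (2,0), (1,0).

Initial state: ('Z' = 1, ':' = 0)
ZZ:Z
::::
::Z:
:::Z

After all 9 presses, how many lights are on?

7

gen 0: ZZ:Z
::::
::Z:
:::Z
gen 1: Z:Z:
::Z:
::Z:
:::Z
gen 2: :Z::
:ZZ:
::Z:
:::Z
gen 3: ::ZZ
:Z::
::Z:
:::Z
gen 4: ::Z:
:ZZZ
::ZZ
:::Z
gen 5: ::Z:
ZZZZ
ZZZZ
Z::Z
gen 6: ::Z:
Z:ZZ
:::Z
ZZ:Z
gen 7: ::::
ZZ::
::ZZ
ZZ:Z
gen 8: ::::
:Z::
ZZZZ
:Z:Z
gen 9: Z:::
Z:::
:ZZZ
:Z:Z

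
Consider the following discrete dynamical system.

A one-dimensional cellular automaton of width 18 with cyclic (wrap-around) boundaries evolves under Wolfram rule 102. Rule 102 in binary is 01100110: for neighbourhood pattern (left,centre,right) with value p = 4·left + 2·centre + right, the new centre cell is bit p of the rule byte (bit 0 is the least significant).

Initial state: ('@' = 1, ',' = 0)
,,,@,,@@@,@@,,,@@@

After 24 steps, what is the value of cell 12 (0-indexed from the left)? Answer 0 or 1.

gen 0: ,,,@,,@@@,@@,,,@@@
gen 1: ,,@@,@,,@@,@,,@,,@
gen 2: ,@,@@@,@,@@@,@@,@@
gen 3: @@@,,@@@@,,@@,@@,@
gen 4: ,,@,@,,,@,@,@@,@@,
gen 5: ,@@@@,,@@@@@,@@,@,
gen 6: @,,,@,@,,,,@@,@@@,
gen 7: @,,@@@@,,,@,@@,,@@
gen 8: @,@,,,@,,@@@,@,@,,
gen 9: @@@,,@@,@,,@@@@@,@
gen 10: ,,@,@,@@@,@,,,,@@,
gen 11: ,@@@@@,,@@@,,,@,@,
gen 12: @,,,,@,@,,@,,@@@@,
gen 13: @,,,@@@@,@@,@,,,@@
gen 14: @,,@,,,@@,@@@,,@,,
gen 15: @,@@,,@,@@,,@,@@,@
gen 16: @@,@,@@@,@,@@@,@@,
gen 17: ,@@@@,,@@@@,,@@,@@
gen 18: @,,,@,@,,,@,@,@@,@
gen 19: @,,@@@@,,@@@@@,@@,
gen 20: @,@,,,@,@,,,,@@,@@
gen 21: @@@,,@@@@,,,@,@@,,
gen 22: ,,@,@,,,@,,@@@,@,@
gen 23: ,@@@@,,@@,@,,@@@@@
gen 24: @,,,@,@,@@@,@,,,,@

1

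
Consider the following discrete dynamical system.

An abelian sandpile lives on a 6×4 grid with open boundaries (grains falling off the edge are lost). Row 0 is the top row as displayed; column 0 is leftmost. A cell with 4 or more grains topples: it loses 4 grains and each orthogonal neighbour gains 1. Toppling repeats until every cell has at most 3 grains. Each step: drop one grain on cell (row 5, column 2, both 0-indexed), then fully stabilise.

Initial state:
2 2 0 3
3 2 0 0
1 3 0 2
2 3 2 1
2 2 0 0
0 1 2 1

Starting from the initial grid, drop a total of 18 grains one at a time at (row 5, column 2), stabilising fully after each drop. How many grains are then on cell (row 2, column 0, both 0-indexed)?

2

[0] 2 2 0 3
3 2 0 0
1 3 0 2
2 3 2 1
2 2 0 0
0 1 2 1
[1] 2 2 0 3
3 2 0 0
1 3 0 2
2 3 2 1
2 2 0 0
0 1 3 1
[2] 2 2 0 3
3 2 0 0
1 3 0 2
2 3 2 1
2 2 1 0
0 2 0 2
[3] 2 2 0 3
3 2 0 0
1 3 0 2
2 3 2 1
2 2 1 0
0 2 1 2
[4] 2 2 0 3
3 2 0 0
1 3 0 2
2 3 2 1
2 2 1 0
0 2 2 2
[5] 2 2 0 3
3 2 0 0
1 3 0 2
2 3 2 1
2 2 1 0
0 2 3 2
[6] 2 2 0 3
3 2 0 0
1 3 0 2
2 3 2 1
2 2 2 0
0 3 0 3
[7] 2 2 0 3
3 2 0 0
1 3 0 2
2 3 2 1
2 2 2 0
0 3 1 3
[8] 2 2 0 3
3 2 0 0
1 3 0 2
2 3 2 1
2 2 2 0
0 3 2 3
[9] 2 2 0 3
3 2 0 0
1 3 0 2
2 3 2 1
2 2 2 0
0 3 3 3
[10] 2 2 0 3
3 2 0 0
1 3 0 2
2 3 2 1
2 3 3 1
1 0 2 0
[11] 2 2 0 3
3 2 0 0
1 3 0 2
2 3 2 1
2 3 3 1
1 0 3 0
[12] 2 2 0 3
3 3 0 0
2 0 2 2
3 2 0 2
3 1 2 2
1 2 1 1
[13] 2 2 0 3
3 3 0 0
2 0 2 2
3 2 0 2
3 1 2 2
1 2 2 1
[14] 2 2 0 3
3 3 0 0
2 0 2 2
3 2 0 2
3 1 2 2
1 2 3 1
[15] 2 2 0 3
3 3 0 0
2 0 2 2
3 2 0 2
3 1 3 2
1 3 0 2
[16] 2 2 0 3
3 3 0 0
2 0 2 2
3 2 0 2
3 1 3 2
1 3 1 2
[17] 2 2 0 3
3 3 0 0
2 0 2 2
3 2 0 2
3 1 3 2
1 3 2 2
[18] 2 2 0 3
3 3 0 0
2 0 2 2
3 2 0 2
3 1 3 2
1 3 3 2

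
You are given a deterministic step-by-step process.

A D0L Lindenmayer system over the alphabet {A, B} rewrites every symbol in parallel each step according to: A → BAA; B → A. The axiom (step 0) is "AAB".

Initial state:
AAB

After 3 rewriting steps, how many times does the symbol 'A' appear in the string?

29

gen 0: AAB
gen 1: BAABAAA
gen 2: ABAABAAABAABAABAA
gen 3: BAAABAABAAABAABAABAAABAABAAABAABAAABAABAA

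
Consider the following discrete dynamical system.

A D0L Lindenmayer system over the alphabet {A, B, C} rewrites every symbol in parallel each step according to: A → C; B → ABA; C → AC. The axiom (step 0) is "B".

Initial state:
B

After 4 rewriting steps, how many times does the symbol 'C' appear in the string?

8

[0] B
[1] ABA
[2] CABAC
[3] ACCABACAC
[4] CACACCABACACCAC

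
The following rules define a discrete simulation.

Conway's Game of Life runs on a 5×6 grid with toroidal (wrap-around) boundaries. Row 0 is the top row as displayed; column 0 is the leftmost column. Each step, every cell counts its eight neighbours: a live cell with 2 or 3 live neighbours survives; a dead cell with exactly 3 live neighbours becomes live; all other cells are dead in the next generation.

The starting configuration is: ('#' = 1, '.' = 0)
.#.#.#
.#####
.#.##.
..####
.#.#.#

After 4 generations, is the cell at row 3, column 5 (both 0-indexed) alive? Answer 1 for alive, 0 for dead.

1

step 0: .#.#.#
.#####
.#.##.
..####
.#.#.#
step 1: .#...#
.#...#
.#....
.#...#
.#...#
step 2: .##.##
.##...
.##...
.##...
.##.##
step 3: ....##
......
#..#..
......
....##
step 4: ....##
....##
......
....##
....##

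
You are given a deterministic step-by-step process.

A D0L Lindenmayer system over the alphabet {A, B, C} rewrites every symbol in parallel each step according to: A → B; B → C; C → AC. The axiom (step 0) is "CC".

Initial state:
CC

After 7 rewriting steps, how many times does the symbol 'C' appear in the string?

0) CC
1) ACAC
2) BACBAC
3) CBACCBAC
4) ACCBACACCBAC
5) BACACCBACBACACCBAC
6) CBACBACACCBACCBACBACACCBAC
7) ACCBACCBACBACACCBACACCBACCBACBACACCBAC

18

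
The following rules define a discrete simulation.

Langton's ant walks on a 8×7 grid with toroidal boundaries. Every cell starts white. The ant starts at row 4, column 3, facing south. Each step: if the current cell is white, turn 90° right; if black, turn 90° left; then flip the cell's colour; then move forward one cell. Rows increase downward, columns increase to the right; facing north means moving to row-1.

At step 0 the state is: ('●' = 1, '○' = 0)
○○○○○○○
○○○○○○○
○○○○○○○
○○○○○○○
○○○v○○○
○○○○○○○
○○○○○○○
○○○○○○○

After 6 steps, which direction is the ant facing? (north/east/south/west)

0) ○○○○○○○
○○○○○○○
○○○○○○○
○○○○○○○
○○○v○○○
○○○○○○○
○○○○○○○
○○○○○○○
1) ○○○○○○○
○○○○○○○
○○○○○○○
○○○○○○○
○○<●○○○
○○○○○○○
○○○○○○○
○○○○○○○
2) ○○○○○○○
○○○○○○○
○○○○○○○
○○^○○○○
○○●●○○○
○○○○○○○
○○○○○○○
○○○○○○○
3) ○○○○○○○
○○○○○○○
○○○○○○○
○○●>○○○
○○●●○○○
○○○○○○○
○○○○○○○
○○○○○○○
4) ○○○○○○○
○○○○○○○
○○○○○○○
○○●●○○○
○○●v○○○
○○○○○○○
○○○○○○○
○○○○○○○
5) ○○○○○○○
○○○○○○○
○○○○○○○
○○●●○○○
○○●○>○○
○○○○○○○
○○○○○○○
○○○○○○○
6) ○○○○○○○
○○○○○○○
○○○○○○○
○○●●○○○
○○●○●○○
○○○○v○○
○○○○○○○
○○○○○○○

south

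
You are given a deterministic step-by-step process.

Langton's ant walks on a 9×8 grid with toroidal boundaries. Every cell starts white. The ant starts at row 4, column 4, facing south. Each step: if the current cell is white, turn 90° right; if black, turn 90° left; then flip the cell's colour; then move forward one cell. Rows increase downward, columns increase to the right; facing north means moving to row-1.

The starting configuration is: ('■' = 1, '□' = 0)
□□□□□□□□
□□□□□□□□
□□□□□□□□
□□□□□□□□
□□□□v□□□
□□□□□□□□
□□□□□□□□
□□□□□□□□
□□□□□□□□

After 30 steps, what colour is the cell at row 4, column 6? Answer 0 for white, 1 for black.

1

[0] □□□□□□□□
□□□□□□□□
□□□□□□□□
□□□□□□□□
□□□□v□□□
□□□□□□□□
□□□□□□□□
□□□□□□□□
□□□□□□□□
[1] □□□□□□□□
□□□□□□□□
□□□□□□□□
□□□□□□□□
□□□<■□□□
□□□□□□□□
□□□□□□□□
□□□□□□□□
□□□□□□□□
[2] □□□□□□□□
□□□□□□□□
□□□□□□□□
□□□^□□□□
□□□■■□□□
□□□□□□□□
□□□□□□□□
□□□□□□□□
□□□□□□□□
[3] □□□□□□□□
□□□□□□□□
□□□□□□□□
□□□■>□□□
□□□■■□□□
□□□□□□□□
□□□□□□□□
□□□□□□□□
□□□□□□□□
[4] □□□□□□□□
□□□□□□□□
□□□□□□□□
□□□■■□□□
□□□■v□□□
□□□□□□□□
□□□□□□□□
□□□□□□□□
□□□□□□□□
[5] □□□□□□□□
□□□□□□□□
□□□□□□□□
□□□■■□□□
□□□■□>□□
□□□□□□□□
□□□□□□□□
□□□□□□□□
□□□□□□□□
[6] □□□□□□□□
□□□□□□□□
□□□□□□□□
□□□■■□□□
□□□■□■□□
□□□□□v□□
□□□□□□□□
□□□□□□□□
□□□□□□□□
[7] □□□□□□□□
□□□□□□□□
□□□□□□□□
□□□■■□□□
□□□■□■□□
□□□□<■□□
□□□□□□□□
□□□□□□□□
□□□□□□□□
[8] □□□□□□□□
□□□□□□□□
□□□□□□□□
□□□■■□□□
□□□■^■□□
□□□□■■□□
□□□□□□□□
□□□□□□□□
□□□□□□□□
[9] □□□□□□□□
□□□□□□□□
□□□□□□□□
□□□■■□□□
□□□■■>□□
□□□□■■□□
□□□□□□□□
□□□□□□□□
□□□□□□□□
[10] □□□□□□□□
□□□□□□□□
□□□□□□□□
□□□■■^□□
□□□■■□□□
□□□□■■□□
□□□□□□□□
□□□□□□□□
□□□□□□□□
[11] □□□□□□□□
□□□□□□□□
□□□□□□□□
□□□■■■>□
□□□■■□□□
□□□□■■□□
□□□□□□□□
□□□□□□□□
□□□□□□□□
[12] □□□□□□□□
□□□□□□□□
□□□□□□□□
□□□■■■■□
□□□■■□v□
□□□□■■□□
□□□□□□□□
□□□□□□□□
□□□□□□□□
[13] □□□□□□□□
□□□□□□□□
□□□□□□□□
□□□■■■■□
□□□■■<■□
□□□□■■□□
□□□□□□□□
□□□□□□□□
□□□□□□□□
[14] □□□□□□□□
□□□□□□□□
□□□□□□□□
□□□■■^■□
□□□■■■■□
□□□□■■□□
□□□□□□□□
□□□□□□□□
□□□□□□□□
[15] □□□□□□□□
□□□□□□□□
□□□□□□□□
□□□■<□■□
□□□■■■■□
□□□□■■□□
□□□□□□□□
□□□□□□□□
□□□□□□□□
[16] □□□□□□□□
□□□□□□□□
□□□□□□□□
□□□■□□■□
□□□■v■■□
□□□□■■□□
□□□□□□□□
□□□□□□□□
□□□□□□□□
[17] □□□□□□□□
□□□□□□□□
□□□□□□□□
□□□■□□■□
□□□■□>■□
□□□□■■□□
□□□□□□□□
□□□□□□□□
□□□□□□□□
[18] □□□□□□□□
□□□□□□□□
□□□□□□□□
□□□■□^■□
□□□■□□■□
□□□□■■□□
□□□□□□□□
□□□□□□□□
□□□□□□□□
[19] □□□□□□□□
□□□□□□□□
□□□□□□□□
□□□■□■>□
□□□■□□■□
□□□□■■□□
□□□□□□□□
□□□□□□□□
□□□□□□□□
[20] □□□□□□□□
□□□□□□□□
□□□□□□^□
□□□■□■□□
□□□■□□■□
□□□□■■□□
□□□□□□□□
□□□□□□□□
□□□□□□□□
[21] □□□□□□□□
□□□□□□□□
□□□□□□■>
□□□■□■□□
□□□■□□■□
□□□□■■□□
□□□□□□□□
□□□□□□□□
□□□□□□□□
[22] □□□□□□□□
□□□□□□□□
□□□□□□■■
□□□■□■□v
□□□■□□■□
□□□□■■□□
□□□□□□□□
□□□□□□□□
□□□□□□□□
[23] □□□□□□□□
□□□□□□□□
□□□□□□■■
□□□■□■<■
□□□■□□■□
□□□□■■□□
□□□□□□□□
□□□□□□□□
□□□□□□□□
[24] □□□□□□□□
□□□□□□□□
□□□□□□^■
□□□■□■■■
□□□■□□■□
□□□□■■□□
□□□□□□□□
□□□□□□□□
□□□□□□□□
[25] □□□□□□□□
□□□□□□□□
□□□□□<□■
□□□■□■■■
□□□■□□■□
□□□□■■□□
□□□□□□□□
□□□□□□□□
□□□□□□□□
[26] □□□□□□□□
□□□□□^□□
□□□□□■□■
□□□■□■■■
□□□■□□■□
□□□□■■□□
□□□□□□□□
□□□□□□□□
□□□□□□□□
[27] □□□□□□□□
□□□□□■>□
□□□□□■□■
□□□■□■■■
□□□■□□■□
□□□□■■□□
□□□□□□□□
□□□□□□□□
□□□□□□□□
[28] □□□□□□□□
□□□□□■■□
□□□□□■v■
□□□■□■■■
□□□■□□■□
□□□□■■□□
□□□□□□□□
□□□□□□□□
□□□□□□□□
[29] □□□□□□□□
□□□□□■■□
□□□□□<■■
□□□■□■■■
□□□■□□■□
□□□□■■□□
□□□□□□□□
□□□□□□□□
□□□□□□□□
[30] □□□□□□□□
□□□□□■■□
□□□□□□■■
□□□■□v■■
□□□■□□■□
□□□□■■□□
□□□□□□□□
□□□□□□□□
□□□□□□□□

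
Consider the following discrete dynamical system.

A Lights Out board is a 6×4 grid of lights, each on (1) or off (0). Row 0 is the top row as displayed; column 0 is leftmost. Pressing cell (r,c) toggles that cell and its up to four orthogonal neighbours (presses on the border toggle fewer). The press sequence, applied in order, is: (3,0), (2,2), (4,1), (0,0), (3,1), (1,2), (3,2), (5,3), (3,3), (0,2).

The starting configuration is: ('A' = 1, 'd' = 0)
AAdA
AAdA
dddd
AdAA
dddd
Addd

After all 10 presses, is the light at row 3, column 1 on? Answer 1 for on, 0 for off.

step 0: AAdA
AAdA
dddd
AdAA
dddd
Addd
step 1: AAdA
AAdA
Addd
dAAA
Addd
Addd
step 2: AAdA
AAAA
AAAA
dAdA
Addd
Addd
step 3: AAdA
AAAA
AAAA
dddA
dAAd
AAdd
step 4: dddA
dAAA
AAAA
dddA
dAAd
AAdd
step 5: dddA
dAAA
AdAA
AAAA
ddAd
AAdd
step 6: ddAA
dddd
AddA
AAAA
ddAd
AAdd
step 7: ddAA
dddd
AdAA
Addd
dddd
AAdd
step 8: ddAA
dddd
AdAA
Addd
dddA
AAAA
step 9: ddAA
dddd
AdAd
AdAA
dddd
AAAA
step 10: dAdd
ddAd
AdAd
AdAA
dddd
AAAA

0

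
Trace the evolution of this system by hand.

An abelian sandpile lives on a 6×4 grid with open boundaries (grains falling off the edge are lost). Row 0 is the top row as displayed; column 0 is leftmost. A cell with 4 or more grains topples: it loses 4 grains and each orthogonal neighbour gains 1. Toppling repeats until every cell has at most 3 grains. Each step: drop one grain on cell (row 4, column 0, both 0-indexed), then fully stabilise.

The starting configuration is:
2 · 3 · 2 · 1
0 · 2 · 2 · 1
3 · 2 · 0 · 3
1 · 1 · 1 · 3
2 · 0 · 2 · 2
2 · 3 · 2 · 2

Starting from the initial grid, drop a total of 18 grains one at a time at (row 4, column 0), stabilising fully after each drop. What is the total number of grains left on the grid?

44

[0] 2 · 3 · 2 · 1
0 · 2 · 2 · 1
3 · 2 · 0 · 3
1 · 1 · 1 · 3
2 · 0 · 2 · 2
2 · 3 · 2 · 2
[1] 2 · 3 · 2 · 1
0 · 2 · 2 · 1
3 · 2 · 0 · 3
1 · 1 · 1 · 3
3 · 0 · 2 · 2
2 · 3 · 2 · 2
[2] 2 · 3 · 2 · 1
0 · 2 · 2 · 1
3 · 2 · 0 · 3
2 · 1 · 1 · 3
0 · 1 · 2 · 2
3 · 3 · 2 · 2
[3] 2 · 3 · 2 · 1
0 · 2 · 2 · 1
3 · 2 · 0 · 3
2 · 1 · 1 · 3
1 · 1 · 2 · 2
3 · 3 · 2 · 2
[4] 2 · 3 · 2 · 1
0 · 2 · 2 · 1
3 · 2 · 0 · 3
2 · 1 · 1 · 3
2 · 1 · 2 · 2
3 · 3 · 2 · 2
[5] 2 · 3 · 2 · 1
0 · 2 · 2 · 1
3 · 2 · 0 · 3
2 · 1 · 1 · 3
3 · 1 · 2 · 2
3 · 3 · 2 · 2
[6] 2 · 3 · 2 · 1
0 · 2 · 2 · 1
3 · 2 · 0 · 3
3 · 1 · 1 · 3
1 · 3 · 2 · 2
1 · 0 · 3 · 2
[7] 2 · 3 · 2 · 1
0 · 2 · 2 · 1
3 · 2 · 0 · 3
3 · 1 · 1 · 3
2 · 3 · 2 · 2
1 · 0 · 3 · 2
[8] 2 · 3 · 2 · 1
0 · 2 · 2 · 1
3 · 2 · 0 · 3
3 · 1 · 1 · 3
3 · 3 · 2 · 2
1 · 0 · 3 · 2
[9] 2 · 3 · 2 · 1
1 · 2 · 2 · 1
0 · 3 · 0 · 3
1 · 3 · 1 · 3
2 · 0 · 3 · 2
2 · 1 · 3 · 2
[10] 2 · 3 · 2 · 1
1 · 2 · 2 · 1
0 · 3 · 0 · 3
1 · 3 · 1 · 3
3 · 0 · 3 · 2
2 · 1 · 3 · 2
[11] 2 · 3 · 2 · 1
1 · 2 · 2 · 1
0 · 3 · 0 · 3
2 · 3 · 1 · 3
0 · 1 · 3 · 2
3 · 1 · 3 · 2
[12] 2 · 3 · 2 · 1
1 · 2 · 2 · 1
0 · 3 · 0 · 3
2 · 3 · 1 · 3
1 · 1 · 3 · 2
3 · 1 · 3 · 2
[13] 2 · 3 · 2 · 1
1 · 2 · 2 · 1
0 · 3 · 0 · 3
2 · 3 · 1 · 3
2 · 1 · 3 · 2
3 · 1 · 3 · 2
[14] 2 · 3 · 2 · 1
1 · 2 · 2 · 1
0 · 3 · 0 · 3
2 · 3 · 1 · 3
3 · 1 · 3 · 2
3 · 1 · 3 · 2
[15] 2 · 3 · 2 · 1
1 · 2 · 2 · 1
0 · 3 · 0 · 3
3 · 3 · 1 · 3
1 · 2 · 3 · 2
0 · 2 · 3 · 2
[16] 2 · 3 · 2 · 1
1 · 2 · 2 · 1
0 · 3 · 0 · 3
3 · 3 · 1 · 3
2 · 2 · 3 · 2
0 · 2 · 3 · 2
[17] 2 · 3 · 2 · 1
1 · 2 · 2 · 1
0 · 3 · 0 · 3
3 · 3 · 1 · 3
3 · 2 · 3 · 2
0 · 2 · 3 · 2
[18] 2 · 3 · 2 · 1
1 · 3 · 2 · 1
2 · 0 · 1 · 3
1 · 2 · 3 · 3
2 · 2 · 1 · 3
2 · 0 · 1 · 3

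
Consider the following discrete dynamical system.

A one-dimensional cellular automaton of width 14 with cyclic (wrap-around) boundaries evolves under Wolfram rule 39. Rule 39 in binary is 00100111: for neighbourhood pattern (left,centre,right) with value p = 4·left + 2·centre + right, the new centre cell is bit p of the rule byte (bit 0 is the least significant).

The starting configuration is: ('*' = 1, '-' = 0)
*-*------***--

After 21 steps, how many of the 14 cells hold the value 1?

0) *-*------***--
1) ***-*****----*
2) ---*------***-
3) ****-*****----
4) ----*------***
5) -****-*****---
6) *----*------**
7) --****-*****--
8) **----*------*
9) ---****-*****-
10) ***----*------
11) ----****-*****
12) -***----*-----
13) *----****-****
14) --***----*----
15) **----****-***
16) ---***----*---
17) ***----****-**
18) ----***----*--
19) ****----****-*
20) -----***----*-
21) *****----****-

9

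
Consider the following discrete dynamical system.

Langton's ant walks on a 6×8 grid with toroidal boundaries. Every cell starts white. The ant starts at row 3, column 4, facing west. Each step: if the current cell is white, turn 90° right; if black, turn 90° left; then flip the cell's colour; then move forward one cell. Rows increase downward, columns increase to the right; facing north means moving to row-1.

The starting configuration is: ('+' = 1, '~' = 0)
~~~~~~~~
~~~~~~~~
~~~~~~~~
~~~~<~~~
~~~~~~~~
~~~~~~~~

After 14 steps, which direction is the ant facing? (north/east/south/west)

east

[0] ~~~~~~~~
~~~~~~~~
~~~~~~~~
~~~~<~~~
~~~~~~~~
~~~~~~~~
[1] ~~~~~~~~
~~~~~~~~
~~~~^~~~
~~~~+~~~
~~~~~~~~
~~~~~~~~
[2] ~~~~~~~~
~~~~~~~~
~~~~+>~~
~~~~+~~~
~~~~~~~~
~~~~~~~~
[3] ~~~~~~~~
~~~~~~~~
~~~~++~~
~~~~+v~~
~~~~~~~~
~~~~~~~~
[4] ~~~~~~~~
~~~~~~~~
~~~~++~~
~~~~<+~~
~~~~~~~~
~~~~~~~~
[5] ~~~~~~~~
~~~~~~~~
~~~~++~~
~~~~~+~~
~~~~v~~~
~~~~~~~~
[6] ~~~~~~~~
~~~~~~~~
~~~~++~~
~~~~~+~~
~~~<+~~~
~~~~~~~~
[7] ~~~~~~~~
~~~~~~~~
~~~~++~~
~~~^~+~~
~~~++~~~
~~~~~~~~
[8] ~~~~~~~~
~~~~~~~~
~~~~++~~
~~~+>+~~
~~~++~~~
~~~~~~~~
[9] ~~~~~~~~
~~~~~~~~
~~~~++~~
~~~+++~~
~~~+v~~~
~~~~~~~~
[10] ~~~~~~~~
~~~~~~~~
~~~~++~~
~~~+++~~
~~~+~>~~
~~~~~~~~
[11] ~~~~~~~~
~~~~~~~~
~~~~++~~
~~~+++~~
~~~+~+~~
~~~~~v~~
[12] ~~~~~~~~
~~~~~~~~
~~~~++~~
~~~+++~~
~~~+~+~~
~~~~<+~~
[13] ~~~~~~~~
~~~~~~~~
~~~~++~~
~~~+++~~
~~~+^+~~
~~~~++~~
[14] ~~~~~~~~
~~~~~~~~
~~~~++~~
~~~+++~~
~~~++>~~
~~~~++~~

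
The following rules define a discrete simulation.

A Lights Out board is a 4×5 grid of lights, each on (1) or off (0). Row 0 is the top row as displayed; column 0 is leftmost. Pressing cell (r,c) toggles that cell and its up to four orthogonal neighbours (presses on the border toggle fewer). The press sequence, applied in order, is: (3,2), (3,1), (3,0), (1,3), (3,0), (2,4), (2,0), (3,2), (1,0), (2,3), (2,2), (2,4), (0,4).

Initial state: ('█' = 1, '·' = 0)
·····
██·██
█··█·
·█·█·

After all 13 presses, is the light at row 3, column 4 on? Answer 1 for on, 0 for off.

0

step 0: ·····
██·██
█··█·
·█·█·
step 1: ·····
██·██
█·██·
··█··
step 2: ·····
██·██
████·
██···
step 3: ·····
██·██
·███·
·····
step 4: ···█·
███··
·██··
·····
step 5: ···█·
███··
███··
██···
step 6: ···█·
███·█
█████
██··█
step 7: ···█·
·██·█
··███
·█··█
step 8: ···█·
·██·█
···██
··███
step 9: █··█·
█·█·█
█··██
··███
step 10: █··█·
█·███
█·█··
··█·█
step 11: █··█·
█··██
██·█·
····█
step 12: █··█·
█··█·
██··█
·····
step 13: █···█
█··██
██··█
·····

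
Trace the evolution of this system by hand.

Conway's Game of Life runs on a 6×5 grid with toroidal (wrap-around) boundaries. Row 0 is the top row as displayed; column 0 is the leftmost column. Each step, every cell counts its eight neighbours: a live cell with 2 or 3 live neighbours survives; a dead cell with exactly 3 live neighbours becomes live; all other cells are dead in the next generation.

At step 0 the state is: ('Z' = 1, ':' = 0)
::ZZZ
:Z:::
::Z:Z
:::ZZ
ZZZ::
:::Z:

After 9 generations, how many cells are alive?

[0] ::ZZZ
:Z:::
::Z:Z
:::ZZ
ZZZ::
:::Z:
[1] ::ZZZ
ZZ::Z
Z:Z:Z
::::Z
ZZZ::
Z::::
[2] ::ZZ:
:::::
:::::
::Z:Z
ZZ::Z
Z::::
[3] :::::
:::::
:::::
:Z:ZZ
:Z:ZZ
Z:ZZ:
[4] :::::
:::::
:::::
:::ZZ
:Z:::
ZZZZ:
[5] :ZZ::
:::::
:::::
:::::
:Z:::
ZZZ::
[6] Z:Z::
:::::
:::::
:::::
ZZZ::
Z::::
[7] :Z:::
:::::
:::::
:Z:::
ZZ:::
Z:Z:Z
[8] ZZ:::
:::::
:::::
ZZ:::
::Z:Z
::Z:Z
[9] ZZ:::
:::::
:::::
ZZ:::
::Z:Z
::Z:Z

8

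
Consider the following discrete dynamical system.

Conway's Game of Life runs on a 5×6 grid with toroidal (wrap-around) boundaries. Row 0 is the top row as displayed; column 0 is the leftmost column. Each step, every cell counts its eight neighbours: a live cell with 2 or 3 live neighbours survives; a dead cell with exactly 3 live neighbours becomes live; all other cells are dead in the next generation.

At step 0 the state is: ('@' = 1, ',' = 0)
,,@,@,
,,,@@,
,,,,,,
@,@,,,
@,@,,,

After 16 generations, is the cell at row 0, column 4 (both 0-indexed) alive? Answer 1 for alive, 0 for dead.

k=0  ,,@,@,
,,,@@,
,,,,,,
@,@,,,
@,@,,,
k=1  ,@@,@@
,,,@@,
,,,@,,
,,,,,,
,,@,,@
k=2  @@@,,@
,,,,,@
,,,@@,
,,,,,,
@@@@@@
k=3  ,,,,,,
,@@@,@
,,,,@,
@@,,,,
,,,@@,
k=4  ,,,,,,
,,@@@,
,,,@@@
,,,@@@
,,,,,,
k=5  ,,,@,,
,,@,,@
,,,,,,
,,,@,@
,,,,@,
k=6  ,,,@@,
,,,,,,
,,,,@,
,,,,@,
,,,@@,
k=7  ,,,@@,
,,,@@,
,,,,,,
,,,,@@
,,,,,@
k=8  ,,,@,@
,,,@@,
,,,@,@
,,,,@@
,,,@,@
k=9  ,,@@,@
,,@@,@
,,,@,@
@,,@,@
@,,@,@
k=10  ,@,,,@
@,,,,@
,,,@,@
,,@@,,
,@,@,,
k=11  ,@@,@@
,,,,,@
@,@@,@
,,,@,,
@@,@@,
k=12  ,@@,,,
,,,,,,
@,@@,@
,,,,,,
@@,,,,
k=13  @@@,,,
@,,@,,
,,,,,,
,,@,,@
@@@,,,
k=14  ,,,@,@
@,@,,,
,,,,,,
@,@,,,
,,,@,@
k=15  @,@@,@
,,,,,,
,,,,,,
,,,,,,
@,@@,@
k=16  @,@@,@
,,,,,,
,,,,,,
,,,,,,
@,@@,@

0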